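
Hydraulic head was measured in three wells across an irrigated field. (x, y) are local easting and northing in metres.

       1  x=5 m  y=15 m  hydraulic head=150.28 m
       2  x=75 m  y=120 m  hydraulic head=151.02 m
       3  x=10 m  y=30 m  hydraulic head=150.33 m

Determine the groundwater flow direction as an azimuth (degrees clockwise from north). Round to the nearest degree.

Taking 1 as reference: 2−1 = (70, 105, +0.74); 3−1 = (5, 15, +0.05).
Solve a·Δx + b·Δy = Δh: det = 70·15 − 5·105 = 525.
∂h/∂x = [(+0.74)·15 − (+0.05)·105] / 525 = +0.01114
∂h/∂y = [70·(+0.05) − 5·(+0.74)] / 525 = -0.0003810
Flow direction (−∇h) has components (-0.01114 E, +0.0003810 N).
Azimuth = atan2(E, N) = atan2(-0.01114, +0.0003810) = 272.0° ≈ 272°.

272°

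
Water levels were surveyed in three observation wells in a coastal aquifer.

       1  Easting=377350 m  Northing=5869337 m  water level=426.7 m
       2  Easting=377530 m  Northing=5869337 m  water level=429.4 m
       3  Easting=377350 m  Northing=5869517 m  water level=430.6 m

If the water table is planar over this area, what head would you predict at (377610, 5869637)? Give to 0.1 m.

∂h/∂x = (429.4 − 426.7) / (377530 − 377350) = +0.01500
∂h/∂y = (430.6 − 426.7) / (5869517 − 5869337) = +0.02167
h(377610, 5869637) = 426.7 + (+0.01500)·(260) + (+0.02167)·(300) = 426.7 +3.900 +6.500 = 437.100 m.

437.1 m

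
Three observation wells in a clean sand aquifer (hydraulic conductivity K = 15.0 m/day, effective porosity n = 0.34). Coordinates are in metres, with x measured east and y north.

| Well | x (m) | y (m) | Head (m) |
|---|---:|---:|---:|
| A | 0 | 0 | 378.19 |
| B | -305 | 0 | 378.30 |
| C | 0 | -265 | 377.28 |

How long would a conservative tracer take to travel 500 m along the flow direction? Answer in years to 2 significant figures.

∂h/∂x = (378.30 − 378.19) / (-305 − 0) = -0.0003607
∂h/∂y = (377.28 − 378.19) / (-265 − 0) = +0.003434
|∇h| = √(-0.0003607² + 0.003434²) = 0.003453
Seepage velocity v = K·i/n = 15.0 × 0.003453 / 0.34 = 0.1523 m/day.
t = 500 / 0.1523 = 3283 days = 8.99 years.

9.0 years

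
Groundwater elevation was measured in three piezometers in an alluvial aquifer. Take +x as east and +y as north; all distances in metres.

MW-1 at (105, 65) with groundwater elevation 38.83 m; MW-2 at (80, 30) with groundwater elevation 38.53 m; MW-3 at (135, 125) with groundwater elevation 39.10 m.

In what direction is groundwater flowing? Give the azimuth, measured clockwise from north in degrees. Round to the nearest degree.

With h = a·x + b·y + c and MW-1 as origin, the differences give:
  (-25)·a + (-35)·b = -0.30
  30·a + 60·b = +0.27
Eliminate b (×60 and ×(-35), subtract): -450·a = -8.550 → a = ∂h/∂x = +0.01900
Back-substitute: b = ∂h/∂y = -0.005000.
Flow direction (−∇h) has components (-0.01900 E, +0.005000 N).
Azimuth = atan2(E, N) = atan2(-0.01900, +0.005000) = 284.7° ≈ 285°.

285°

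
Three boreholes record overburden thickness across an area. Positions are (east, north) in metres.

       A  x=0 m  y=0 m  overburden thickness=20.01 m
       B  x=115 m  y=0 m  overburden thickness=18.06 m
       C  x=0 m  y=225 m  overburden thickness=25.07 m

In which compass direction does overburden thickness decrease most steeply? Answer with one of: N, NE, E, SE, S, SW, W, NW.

∂d/∂x = (18.06 − 20.01) / (115 − 0) = -0.01696
∂d/∂y = (25.07 − 20.01) / (225 − 0) = +0.02249
Steepest decrease is along −∇f = (+0.01696 E, -0.02249 N) → southeast.

SE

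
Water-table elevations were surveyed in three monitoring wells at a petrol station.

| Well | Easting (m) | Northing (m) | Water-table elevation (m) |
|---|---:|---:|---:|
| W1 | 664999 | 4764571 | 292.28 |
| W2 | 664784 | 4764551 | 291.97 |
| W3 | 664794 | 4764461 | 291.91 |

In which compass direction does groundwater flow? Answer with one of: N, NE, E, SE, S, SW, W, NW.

SW

With h = a·x + b·y + c and W1 as origin, the differences give:
  (-215)·a + (-20)·b = -0.31
  (-205)·a + (-110)·b = -0.37
Eliminate b (×(-110) and ×(-20), subtract): 19550·a = 26.700 → a = ∂h/∂x = +0.001366
Back-substitute: b = ∂h/∂y = +0.0008184.
Flow = −∇h = (-0.001366 east, -0.0008184 north), which points southwest.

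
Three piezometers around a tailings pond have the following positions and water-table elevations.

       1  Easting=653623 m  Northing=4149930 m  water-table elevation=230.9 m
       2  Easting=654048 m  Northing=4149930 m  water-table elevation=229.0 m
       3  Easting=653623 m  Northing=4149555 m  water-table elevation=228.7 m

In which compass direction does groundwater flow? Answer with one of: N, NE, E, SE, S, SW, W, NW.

SE

∂h/∂x = (229.0 − 230.9) / (654048 − 653623) = -0.004471
∂h/∂y = (228.7 − 230.9) / (4149555 − 4149930) = +0.005867
Flow = −∇h = (+0.004471 east, -0.005867 north), which points southeast.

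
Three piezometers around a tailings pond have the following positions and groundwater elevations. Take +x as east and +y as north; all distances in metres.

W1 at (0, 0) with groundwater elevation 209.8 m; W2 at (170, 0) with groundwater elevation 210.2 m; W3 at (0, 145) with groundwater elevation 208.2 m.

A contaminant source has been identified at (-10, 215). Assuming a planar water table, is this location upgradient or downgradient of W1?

downgradient

∂h/∂x = (210.2 − 209.8) / (170 − 0) = +0.002353
∂h/∂y = (208.2 − 209.8) / (145 − 0) = -0.01103
Head at (-10, 215) = 209.8 + (+0.002353)·(-10) + (-0.01103)·(215) = 207.40 m.
That is lower than the 209.8 m at W1, so the point is downgradient.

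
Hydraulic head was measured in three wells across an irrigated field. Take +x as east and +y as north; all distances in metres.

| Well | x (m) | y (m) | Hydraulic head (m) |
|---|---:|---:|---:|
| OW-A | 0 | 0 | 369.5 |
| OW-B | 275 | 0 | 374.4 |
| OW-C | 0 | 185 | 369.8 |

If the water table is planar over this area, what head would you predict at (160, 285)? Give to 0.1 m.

372.8 m

∂h/∂x = (374.4 − 369.5) / (275 − 0) = +0.01782
∂h/∂y = (369.8 − 369.5) / (185 − 0) = +0.001622
h(160, 285) = 369.5 + (+0.01782)·(160) + (+0.001622)·(285) = 369.5 +2.851 +0.462 = 372.813 m.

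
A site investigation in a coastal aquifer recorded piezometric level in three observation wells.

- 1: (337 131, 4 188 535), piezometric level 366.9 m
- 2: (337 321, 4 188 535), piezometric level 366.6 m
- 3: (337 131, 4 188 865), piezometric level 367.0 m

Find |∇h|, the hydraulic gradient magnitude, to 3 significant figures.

∂h/∂x = (366.6 − 366.9) / (337321 − 337131) = -0.001579
∂h/∂y = (367.0 − 366.9) / (4188865 − 4188535) = +0.0003030
|∇h| = √(-0.001579² + 0.0003030²) = 0.001608

0.00161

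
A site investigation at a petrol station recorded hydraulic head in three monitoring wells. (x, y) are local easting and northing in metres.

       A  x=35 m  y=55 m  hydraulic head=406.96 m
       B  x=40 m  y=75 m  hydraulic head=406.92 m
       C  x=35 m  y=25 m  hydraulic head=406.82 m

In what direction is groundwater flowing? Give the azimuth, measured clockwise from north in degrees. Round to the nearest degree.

Three-point gradient (reference A): Δ to B = (5, 20, -0.04), Δ to C = (0, -30, -0.14).
∂h/∂x = -0.02667, ∂h/∂y = +0.004667 (det = -150).
Flow direction (−∇h) has components (+0.02667 E, -0.004667 N).
Azimuth = atan2(E, N) = atan2(+0.02667, -0.004667) = 99.9° ≈ 100°.

100°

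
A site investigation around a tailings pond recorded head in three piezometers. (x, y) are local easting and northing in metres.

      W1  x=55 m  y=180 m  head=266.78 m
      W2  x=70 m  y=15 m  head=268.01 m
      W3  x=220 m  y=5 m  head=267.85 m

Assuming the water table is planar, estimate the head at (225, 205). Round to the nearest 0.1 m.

266.3 m

Taking W1 as reference: W2−W1 = (15, -165, +1.23); W3−W1 = (165, -175, +1.07).
Determinant of the coordinate differences = 15·(-175) − 165·(-165) = 24600.
∂h/∂x = [(+1.23)·(-175) − (+1.07)·(-165)] / 24600 = -0.001573
∂h/∂y = [15·(+1.07) − 165·(+1.23)] / 24600 = -0.007598
h(225, 205) = 266.78 + (-0.001573)·(170) + (-0.007598)·(25) = 266.78 -0.267 -0.190 = 266.323 m.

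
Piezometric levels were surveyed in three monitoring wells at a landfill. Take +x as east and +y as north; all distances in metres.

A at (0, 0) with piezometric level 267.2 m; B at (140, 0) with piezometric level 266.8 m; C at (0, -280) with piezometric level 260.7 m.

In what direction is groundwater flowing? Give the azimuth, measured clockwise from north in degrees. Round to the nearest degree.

∂h/∂x = (266.8 − 267.2) / (140 − 0) = -0.002857
∂h/∂y = (260.7 − 267.2) / (-280 − 0) = +0.02321
Flow direction (−∇h) has components (+0.002857 E, -0.02321 N).
Azimuth = atan2(E, N) = atan2(+0.002857, -0.02321) = 173.0° ≈ 173°.

173°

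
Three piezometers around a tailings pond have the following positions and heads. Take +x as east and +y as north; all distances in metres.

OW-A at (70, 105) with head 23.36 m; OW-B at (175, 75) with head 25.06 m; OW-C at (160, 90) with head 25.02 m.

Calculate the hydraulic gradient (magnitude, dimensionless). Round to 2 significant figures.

Differences from OW-A: to OW-B (Δx, Δy, Δh) = (105, -30, +1.70); to OW-C = (90, -15, +1.66).
Solve a·Δx + b·Δy = Δh: det = 105·(-15) − 90·(-30) = 1125.
∂h/∂x = [(+1.70)·(-15) − (+1.66)·(-30)] / 1125 = +0.02160
∂h/∂y = [105·(+1.66) − 90·(+1.70)] / 1125 = +0.01893
|∇h| = √(0.02160² + 0.01893²) = 0.02872

0.029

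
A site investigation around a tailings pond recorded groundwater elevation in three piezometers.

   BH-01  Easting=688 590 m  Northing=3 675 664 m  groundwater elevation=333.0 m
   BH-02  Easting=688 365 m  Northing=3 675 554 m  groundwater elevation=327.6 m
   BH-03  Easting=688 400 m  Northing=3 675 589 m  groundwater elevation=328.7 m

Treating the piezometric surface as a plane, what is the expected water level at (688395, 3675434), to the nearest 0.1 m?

326.4 m

With h = a·x + b·y + c and BH-01 as origin, the differences give:
  (-225)·a + (-110)·b = -5.4
  (-190)·a + (-75)·b = -4.3
Eliminate b (×(-75) and ×(-110), subtract): -4025·a = -68.00 → a = ∂h/∂x = +0.01689
Back-substitute: b = ∂h/∂y = +0.01453.
h(688395, 3675434) = 333.0 + (+0.01689)·(-195) + (+0.01453)·(-230) = 333.0 -3.294 -3.343 = 326.363 m.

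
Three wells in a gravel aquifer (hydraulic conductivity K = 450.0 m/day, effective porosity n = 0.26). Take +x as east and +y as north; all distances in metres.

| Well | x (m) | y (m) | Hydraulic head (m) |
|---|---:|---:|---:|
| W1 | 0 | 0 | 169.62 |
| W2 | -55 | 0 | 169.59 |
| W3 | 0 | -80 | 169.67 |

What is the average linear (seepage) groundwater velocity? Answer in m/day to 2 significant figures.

1.4 m/day

∂h/∂x = (169.59 − 169.62) / (-55 − 0) = +0.0005455
∂h/∂y = (169.67 − 169.62) / (-80 − 0) = -0.0006250
|∇h| = √(0.0005455² + -0.0006250²) = 0.0008296
Seepage velocity v = K·i/n = 450.0 × 0.0008296 / 0.26 = 1.436 m/day.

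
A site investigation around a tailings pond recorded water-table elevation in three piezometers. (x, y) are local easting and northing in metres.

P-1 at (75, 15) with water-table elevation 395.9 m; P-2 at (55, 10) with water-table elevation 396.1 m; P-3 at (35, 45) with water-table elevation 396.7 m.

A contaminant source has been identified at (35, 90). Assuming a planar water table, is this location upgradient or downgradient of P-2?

Differences from P-1: to P-2 (Δx, Δy, Δh) = (-20, -5, +0.2); to P-3 = (-40, 30, +0.8).
Determinant of the coordinate differences = (-20)·30 − (-40)·(-5) = -800.
∂h/∂x = [(+0.2)·30 − (+0.8)·(-5)] / -800 = -0.01250
∂h/∂y = [(-20)·(+0.8) − (-40)·(+0.2)] / -800 = +0.010000
Head at (35, 90) = 395.9 + (-0.01250)·(-40) + (+0.010000)·(75) = 397.15 m.
That is higher than the 396.1 m at P-2, so the point is upgradient.

upgradient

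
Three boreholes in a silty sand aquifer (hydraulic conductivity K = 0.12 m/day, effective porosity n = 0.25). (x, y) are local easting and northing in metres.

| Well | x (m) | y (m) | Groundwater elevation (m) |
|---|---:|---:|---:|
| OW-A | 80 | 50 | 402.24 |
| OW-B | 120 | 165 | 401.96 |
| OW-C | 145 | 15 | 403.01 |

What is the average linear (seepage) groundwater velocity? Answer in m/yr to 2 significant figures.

Differences from OW-A: to OW-B (Δx, Δy, Δh) = (40, 115, -0.28); to OW-C = (65, -35, +0.77).
Solve a·Δx + b·Δy = Δh: det = 40·(-35) − 65·115 = -8875.
∂h/∂x = [(-0.28)·(-35) − (+0.77)·115] / -8875 = +0.008873
∂h/∂y = [40·(+0.77) − 65·(-0.28)] / -8875 = -0.005521
|∇h| = √(0.008873² + -0.005521²) = 0.01045
Seepage velocity v = K·i/n = 0.12 × 0.01045 / 0.25 = 0.005016 m/day = 1.832 m/yr.

1.8 m/yr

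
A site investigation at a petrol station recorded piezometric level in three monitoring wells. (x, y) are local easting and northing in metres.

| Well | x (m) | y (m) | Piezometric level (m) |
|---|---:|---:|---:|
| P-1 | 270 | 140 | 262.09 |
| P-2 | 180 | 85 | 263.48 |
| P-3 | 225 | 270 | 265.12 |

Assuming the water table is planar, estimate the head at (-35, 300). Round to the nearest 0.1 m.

Differences from P-1: to P-2 (Δx, Δy, Δh) = (-90, -55, +1.39); to P-3 = (-45, 130, +3.03).
Determinant of the coordinate differences = (-90)·130 − (-45)·(-55) = -14175.
∂h/∂x = [(+1.39)·130 − (+3.03)·(-55)] / -14175 = -0.02450
∂h/∂y = [(-90)·(+3.03) − (-45)·(+1.39)] / -14175 = +0.01483
h(-35, 300) = 262.09 + (-0.02450)·(-305) + (+0.01483)·(160) = 262.09 +7.474 +2.372 = 271.936 m.

271.9 m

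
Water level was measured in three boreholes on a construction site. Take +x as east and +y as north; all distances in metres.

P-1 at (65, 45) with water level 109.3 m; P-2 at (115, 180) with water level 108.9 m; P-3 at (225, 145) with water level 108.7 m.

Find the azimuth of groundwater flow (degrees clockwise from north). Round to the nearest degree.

With h = a·x + b·y + c and P-1 as origin, the differences give:
  50·a + 135·b = -0.4
  160·a + 100·b = -0.6
Eliminate b (×100 and ×135, subtract): -16600·a = 41.00 → a = ∂h/∂x = -0.002470
Back-substitute: b = ∂h/∂y = -0.002048.
Flow direction (−∇h) has components (+0.002470 E, +0.002048 N).
Azimuth = atan2(E, N) = atan2(+0.002470, +0.002048) = 50.3° ≈ 050°.

050°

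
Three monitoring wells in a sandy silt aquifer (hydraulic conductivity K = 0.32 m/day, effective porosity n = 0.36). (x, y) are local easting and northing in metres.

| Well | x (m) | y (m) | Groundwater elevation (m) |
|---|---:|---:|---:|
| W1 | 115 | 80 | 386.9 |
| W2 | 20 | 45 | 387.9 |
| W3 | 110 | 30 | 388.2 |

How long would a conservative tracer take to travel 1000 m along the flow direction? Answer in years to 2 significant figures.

120 years

Differences from W1: to W2 (Δx, Δy, Δh) = (-95, -35, +1.0); to W3 = (-5, -50, +1.3).
Solve a·Δx + b·Δy = Δh: det = (-95)·(-50) − (-5)·(-35) = 4575.
∂h/∂x = [(+1.0)·(-50) − (+1.3)·(-35)] / 4575 = -0.0009836
∂h/∂y = [(-95)·(+1.3) − (-5)·(+1.0)] / 4575 = -0.02590
|∇h| = √(-0.0009836² + -0.02590²) = 0.02592
Seepage velocity v = K·i/n = 0.32 × 0.02592 / 0.36 = 0.02304 m/day.
t = 1000 / 0.02304 = 4.34e+04 days = 119 years.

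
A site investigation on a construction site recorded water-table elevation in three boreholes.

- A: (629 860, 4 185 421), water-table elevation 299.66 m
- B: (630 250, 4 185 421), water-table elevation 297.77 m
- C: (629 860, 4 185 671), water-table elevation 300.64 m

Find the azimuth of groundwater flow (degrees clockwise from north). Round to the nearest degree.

129°

∂h/∂x = (297.77 − 299.66) / (630250 − 629860) = -0.004846
∂h/∂y = (300.64 − 299.66) / (4185671 − 4185421) = +0.003920
Flow direction (−∇h) has components (+0.004846 E, -0.003920 N).
Azimuth = atan2(E, N) = atan2(+0.004846, -0.003920) = 129.0° ≈ 129°.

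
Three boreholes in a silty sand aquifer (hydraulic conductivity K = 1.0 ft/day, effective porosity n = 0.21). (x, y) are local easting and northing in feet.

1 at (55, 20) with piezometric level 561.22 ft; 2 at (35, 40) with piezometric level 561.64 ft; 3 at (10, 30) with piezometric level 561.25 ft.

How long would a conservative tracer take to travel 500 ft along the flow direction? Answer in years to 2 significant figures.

Taking 1 as reference: 2−1 = (-20, 20, +0.42); 3−1 = (-45, 10, +0.03).
Solve a·Δx + b·Δy = Δh: det = (-20)·10 − (-45)·20 = 700.
∂h/∂x = [(+0.42)·10 − (+0.03)·20] / 700 = +0.005143
∂h/∂y = [(-20)·(+0.03) − (-45)·(+0.42)] / 700 = +0.02614
|∇h| = √(0.005143² + 0.02614²) = 0.02664
Seepage velocity v = K·i/n = 1.0 × 0.02664 / 0.21 = 0.1269 ft/day.
t = 500 / 0.1269 = 3940 days = 10.8 years.

11 years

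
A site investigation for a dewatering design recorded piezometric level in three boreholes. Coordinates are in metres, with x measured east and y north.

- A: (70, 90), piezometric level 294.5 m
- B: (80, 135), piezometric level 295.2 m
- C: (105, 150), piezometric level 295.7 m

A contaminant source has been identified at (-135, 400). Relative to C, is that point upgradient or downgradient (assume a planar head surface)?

Taking A as reference: B−A = (10, 45, +0.7); C−A = (35, 60, +1.2).
Determinant of the coordinate differences = 10·60 − 35·45 = -975.
∂h/∂x = [(+0.7)·60 − (+1.2)·45] / -975 = +0.01231
∂h/∂y = [10·(+1.2) − 35·(+0.7)] / -975 = +0.01282
Head at (-135, 400) = 294.5 + (+0.01231)·(-205) + (+0.01282)·(310) = 295.95 m.
That is higher than the 295.7 m at C, so the point is upgradient.

upgradient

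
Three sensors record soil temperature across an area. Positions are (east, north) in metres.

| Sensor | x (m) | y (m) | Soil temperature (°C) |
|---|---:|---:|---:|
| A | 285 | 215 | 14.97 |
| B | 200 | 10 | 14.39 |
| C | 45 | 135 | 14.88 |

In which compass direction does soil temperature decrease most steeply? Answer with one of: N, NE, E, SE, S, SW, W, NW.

With T = a·x + b·y + c and A as origin, the differences give:
  (-85)·a + (-205)·b = -0.58
  (-240)·a + (-80)·b = -0.09
Eliminate b (×(-80) and ×(-205), subtract): -42400·a = 27.950 → a = ∂T/∂x = -0.0006592
Back-substitute: b = ∂T/∂y = +0.003103.
Steepest decrease is along −∇f = (+0.0006592 E, -0.003103 N) → south.

S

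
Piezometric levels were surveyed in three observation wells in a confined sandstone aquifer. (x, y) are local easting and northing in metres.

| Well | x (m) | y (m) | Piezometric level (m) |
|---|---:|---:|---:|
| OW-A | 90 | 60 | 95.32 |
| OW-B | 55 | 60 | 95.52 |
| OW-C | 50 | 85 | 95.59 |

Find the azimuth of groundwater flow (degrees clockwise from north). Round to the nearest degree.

106°

With h = a·x + b·y + c and OW-A as origin, the differences give:
  (-35)·a + 0·b = +0.20
  (-40)·a + 25·b = +0.27
Eliminate b (×25 and ×0, subtract): -875·a = 5.000 → a = ∂h/∂x = -0.005714
Back-substitute: b = ∂h/∂y = +0.001657.
Flow direction (−∇h) has components (+0.005714 E, -0.001657 N).
Azimuth = atan2(E, N) = atan2(+0.005714, -0.001657) = 106.2° ≈ 106°.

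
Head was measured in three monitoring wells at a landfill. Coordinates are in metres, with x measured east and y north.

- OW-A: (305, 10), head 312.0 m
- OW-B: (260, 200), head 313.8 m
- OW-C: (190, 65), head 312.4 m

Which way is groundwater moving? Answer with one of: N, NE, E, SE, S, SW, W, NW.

S

Taking OW-A as reference: OW-B−OW-A = (-45, 190, +1.8); OW-C−OW-A = (-115, 55, +0.4).
Determinant of the coordinate differences = (-45)·55 − (-115)·190 = 19375.
∂h/∂x = [(+1.8)·55 − (+0.4)·190] / 19375 = +0.001187
∂h/∂y = [(-45)·(+0.4) − (-115)·(+1.8)] / 19375 = +0.009755
Flow = −∇h = (-0.001187 east, -0.009755 north), which points south.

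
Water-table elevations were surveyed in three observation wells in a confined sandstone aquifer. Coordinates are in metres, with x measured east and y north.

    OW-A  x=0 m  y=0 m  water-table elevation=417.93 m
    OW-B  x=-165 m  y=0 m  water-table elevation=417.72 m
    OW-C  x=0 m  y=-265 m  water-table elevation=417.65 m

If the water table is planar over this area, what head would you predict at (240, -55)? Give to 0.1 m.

∂h/∂x = (417.72 − 417.93) / (-165 − 0) = +0.001273
∂h/∂y = (417.65 − 417.93) / (-265 − 0) = +0.001057
h(240, -55) = 417.93 + (+0.001273)·(240) + (+0.001057)·(-55) = 417.93 +0.305 -0.058 = 418.177 m.

418.2 m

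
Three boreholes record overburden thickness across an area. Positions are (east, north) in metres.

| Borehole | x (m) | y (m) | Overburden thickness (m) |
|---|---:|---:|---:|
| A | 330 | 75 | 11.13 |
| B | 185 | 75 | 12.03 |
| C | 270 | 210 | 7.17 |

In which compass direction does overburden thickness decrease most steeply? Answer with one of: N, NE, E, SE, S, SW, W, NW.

N

With d = a·x + b·y + c and A as origin, the differences give:
  (-145)·a + 0·b = +0.90
  (-60)·a + 135·b = -3.96
Eliminate b (×135 and ×0, subtract): -19575·a = 121.500 → a = ∂d/∂x = -0.006207
Back-substitute: b = ∂d/∂y = -0.03209.
Steepest decrease is along −∇f = (+0.006207 E, +0.03209 N) → north.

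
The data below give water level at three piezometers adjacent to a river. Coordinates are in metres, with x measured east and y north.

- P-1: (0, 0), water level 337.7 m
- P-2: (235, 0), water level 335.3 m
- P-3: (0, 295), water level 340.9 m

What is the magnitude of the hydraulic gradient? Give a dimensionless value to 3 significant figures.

0.0149

∂h/∂x = (335.3 − 337.7) / (235 − 0) = -0.01021
∂h/∂y = (340.9 − 337.7) / (295 − 0) = +0.01085
|∇h| = √(-0.01021² + 0.01085²) = 0.0149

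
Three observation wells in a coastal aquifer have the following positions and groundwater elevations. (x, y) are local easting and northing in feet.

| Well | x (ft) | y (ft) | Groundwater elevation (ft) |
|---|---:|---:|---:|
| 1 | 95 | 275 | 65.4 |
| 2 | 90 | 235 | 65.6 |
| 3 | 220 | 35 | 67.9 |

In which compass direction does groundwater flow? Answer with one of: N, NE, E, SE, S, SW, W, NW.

NW

Taking 1 as reference: 2−1 = (-5, -40, +0.2); 3−1 = (125, -240, +2.5).
Solve a·Δx + b·Δy = Δh: det = (-5)·(-240) − 125·(-40) = 6200.
∂h/∂x = [(+0.2)·(-240) − (+2.5)·(-40)] / 6200 = +0.008387
∂h/∂y = [(-5)·(+2.5) − 125·(+0.2)] / 6200 = -0.006048
Flow = −∇h = (-0.008387 east, +0.006048 north), which points northwest.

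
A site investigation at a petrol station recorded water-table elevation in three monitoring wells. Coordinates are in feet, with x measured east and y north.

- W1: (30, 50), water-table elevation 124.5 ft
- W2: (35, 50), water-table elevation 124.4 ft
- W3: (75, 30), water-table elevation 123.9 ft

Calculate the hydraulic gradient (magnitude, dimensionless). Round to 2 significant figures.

0.025

Taking W1 as reference: W2−W1 = (5, 0, -0.1); W3−W1 = (45, -20, -0.6).
Determinant of the coordinate differences = 5·(-20) − 45·0 = -100.
∂h/∂x = [(-0.1)·(-20) − (-0.6)·0] / -100 = -0.02000
∂h/∂y = [5·(-0.6) − 45·(-0.1)] / -100 = -0.01500
|∇h| = √(-0.02000² + -0.01500²) = 0.025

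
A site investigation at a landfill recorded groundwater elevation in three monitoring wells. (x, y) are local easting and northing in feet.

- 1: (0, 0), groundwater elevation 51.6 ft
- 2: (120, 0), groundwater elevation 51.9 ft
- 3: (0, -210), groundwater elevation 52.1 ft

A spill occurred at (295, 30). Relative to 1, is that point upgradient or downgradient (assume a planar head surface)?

∂h/∂x = (51.9 − 51.6) / (120 − 0) = +0.002500
∂h/∂y = (52.1 − 51.6) / (-210 − 0) = -0.002381
Head at (295, 30) = 51.6 + (+0.002500)·(295) + (-0.002381)·(30) = 52.27 ft.
That is higher than the 51.6 ft at 1, so the point is upgradient.

upgradient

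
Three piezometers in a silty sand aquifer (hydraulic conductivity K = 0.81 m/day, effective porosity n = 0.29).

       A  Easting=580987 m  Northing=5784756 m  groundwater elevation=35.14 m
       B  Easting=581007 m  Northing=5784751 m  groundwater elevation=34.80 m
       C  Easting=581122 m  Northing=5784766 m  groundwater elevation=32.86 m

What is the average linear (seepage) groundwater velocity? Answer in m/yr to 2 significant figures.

17 m/yr

Differences from A: to B (Δx, Δy, Δh) = (20, -5, -0.34); to C = (135, 10, -2.28).
Solve a·Δx + b·Δy = Δh: det = 20·10 − 135·(-5) = 875.
∂h/∂x = [(-0.34)·10 − (-2.28)·(-5)] / 875 = -0.01691
∂h/∂y = [20·(-2.28) − 135·(-0.34)] / 875 = +0.0003429
|∇h| = √(-0.01691² + 0.0003429²) = 0.01691
Seepage velocity v = K·i/n = 0.81 × 0.01691 / 0.29 = 0.04723 m/day = 17.25 m/yr.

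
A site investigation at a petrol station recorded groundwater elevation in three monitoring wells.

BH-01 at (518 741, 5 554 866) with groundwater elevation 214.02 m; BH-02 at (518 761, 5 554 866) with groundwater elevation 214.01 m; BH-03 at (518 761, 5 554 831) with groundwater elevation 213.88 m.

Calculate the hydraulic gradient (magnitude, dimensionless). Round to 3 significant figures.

0.00375

Taking BH-01 as reference: BH-02−BH-01 = (20, 0, -0.01); BH-03−BH-01 = (20, -35, -0.14).
Determinant of the coordinate differences = 20·(-35) − 20·0 = -700.
∂h/∂x = [(-0.01)·(-35) − (-0.14)·0] / -700 = -0.0005000
∂h/∂y = [20·(-0.14) − 20·(-0.01)] / -700 = +0.003714
|∇h| = √(-0.0005000² + 0.003714²) = 0.003748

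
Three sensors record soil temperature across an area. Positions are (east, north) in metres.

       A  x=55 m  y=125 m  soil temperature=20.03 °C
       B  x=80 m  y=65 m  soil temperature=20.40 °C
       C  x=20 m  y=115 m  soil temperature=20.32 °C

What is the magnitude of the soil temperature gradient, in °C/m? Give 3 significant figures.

0.0104 °C/m

Differences from A: to B (Δx, Δy, Δh) = (25, -60, +0.37); to C = (-35, -10, +0.29).
Determinant of the coordinate differences = 25·(-10) − (-35)·(-60) = -2350.
∂T/∂x = [(+0.37)·(-10) − (+0.29)·(-60)] / -2350 = -0.005830
∂T/∂y = [25·(+0.29) − (-35)·(+0.37)] / -2350 = -0.008596
|∇f| = √(-0.005830² + -0.008596²) = 0.01039 °C/m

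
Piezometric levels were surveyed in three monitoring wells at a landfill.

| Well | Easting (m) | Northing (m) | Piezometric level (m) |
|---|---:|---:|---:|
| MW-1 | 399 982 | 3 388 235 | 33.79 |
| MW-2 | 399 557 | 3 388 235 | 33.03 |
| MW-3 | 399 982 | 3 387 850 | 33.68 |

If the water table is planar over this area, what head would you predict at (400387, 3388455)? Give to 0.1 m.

34.6 m

∂h/∂x = (33.03 − 33.79) / (399557 − 399982) = +0.001788
∂h/∂y = (33.68 − 33.79) / (3387850 − 3388235) = +0.0002857
h(400387, 3388455) = 33.79 + (+0.001788)·(405) + (+0.0002857)·(220) = 33.79 +0.724 +0.063 = 34.577 m.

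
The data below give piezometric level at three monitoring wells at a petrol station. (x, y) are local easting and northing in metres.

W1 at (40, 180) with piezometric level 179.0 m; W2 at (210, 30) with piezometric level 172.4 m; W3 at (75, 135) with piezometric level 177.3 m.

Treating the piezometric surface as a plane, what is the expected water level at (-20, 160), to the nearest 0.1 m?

179.6 m

Three-point gradient (reference W1): Δ to W2 = (170, -150, -6.6), Δ to W3 = (35, -45, -1.7).
∂h/∂x = -0.01750, ∂h/∂y = +0.02417 (det = -2400).
h(-20, 160) = 179.0 + (-0.01750)·(-60) + (+0.02417)·(-20) = 179.0 +1.050 -0.483 = 179.567 m.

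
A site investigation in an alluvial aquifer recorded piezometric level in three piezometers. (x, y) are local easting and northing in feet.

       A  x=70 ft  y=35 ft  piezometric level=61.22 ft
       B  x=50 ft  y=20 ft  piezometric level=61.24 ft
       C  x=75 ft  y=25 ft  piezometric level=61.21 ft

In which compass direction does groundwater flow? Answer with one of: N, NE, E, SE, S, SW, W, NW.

E

Differences from A: to B (Δx, Δy, Δh) = (-20, -15, +0.02); to C = (5, -10, -0.01).
Determinant of the coordinate differences = (-20)·(-10) − 5·(-15) = 275.
∂h/∂x = [(+0.02)·(-10) − (-0.01)·(-15)] / 275 = -0.001273
∂h/∂y = [(-20)·(-0.01) − 5·(+0.02)] / 275 = +0.0003636
Flow = −∇h = (+0.001273 east, -0.0003636 north), which points east.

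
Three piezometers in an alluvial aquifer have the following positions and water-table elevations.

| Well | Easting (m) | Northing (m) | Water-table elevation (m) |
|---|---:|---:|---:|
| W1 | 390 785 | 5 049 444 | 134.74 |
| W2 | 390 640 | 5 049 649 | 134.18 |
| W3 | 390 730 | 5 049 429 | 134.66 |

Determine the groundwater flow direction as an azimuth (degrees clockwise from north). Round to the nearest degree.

308°

With h = a·x + b·y + c and W1 as origin, the differences give:
  (-145)·a + 205·b = -0.56
  (-55)·a + (-15)·b = -0.08
Eliminate b (×(-15) and ×205, subtract): 13450·a = 24.800 → a = ∂h/∂x = +0.001844
Back-substitute: b = ∂h/∂y = -0.001428.
Flow direction (−∇h) has components (-0.001844 E, +0.001428 N).
Azimuth = atan2(E, N) = atan2(-0.001844, +0.001428) = 307.7° ≈ 308°.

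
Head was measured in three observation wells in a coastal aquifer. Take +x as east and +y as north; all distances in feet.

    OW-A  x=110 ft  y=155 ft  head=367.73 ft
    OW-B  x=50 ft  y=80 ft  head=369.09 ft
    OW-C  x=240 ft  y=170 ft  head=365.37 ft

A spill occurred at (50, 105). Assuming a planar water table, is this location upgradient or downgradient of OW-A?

upgradient

Differences from OW-A: to OW-B (Δx, Δy, Δh) = (-60, -75, +1.36); to OW-C = (130, 15, -2.36).
Solve a·Δx + b·Δy = Δh: det = (-60)·15 − 130·(-75) = 8850.
∂h/∂x = [(+1.36)·15 − (-2.36)·(-75)] / 8850 = -0.01769
∂h/∂y = [(-60)·(-2.36) − 130·(+1.36)] / 8850 = -0.003977
Head at (50, 105) = 367.73 + (-0.01769)·(-60) + (-0.003977)·(-50) = 368.99 ft.
That is higher than the 367.73 ft at OW-A, so the point is upgradient.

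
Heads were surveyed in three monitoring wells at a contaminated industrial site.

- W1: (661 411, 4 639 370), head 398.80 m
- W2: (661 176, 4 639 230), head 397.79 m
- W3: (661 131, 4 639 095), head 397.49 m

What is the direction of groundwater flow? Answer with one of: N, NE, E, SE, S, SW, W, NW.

Differences from W1: to W2 (Δx, Δy, Δh) = (-235, -140, -1.01); to W3 = (-280, -275, -1.31).
Determinant of the coordinate differences = (-235)·(-275) − (-280)·(-140) = 25425.
∂h/∂x = [(-1.01)·(-275) − (-1.31)·(-140)] / 25425 = +0.003711
∂h/∂y = [(-235)·(-1.31) − (-280)·(-1.01)] / 25425 = +0.0009853
Flow = −∇h = (-0.003711 east, -0.0009853 north), which points west.

W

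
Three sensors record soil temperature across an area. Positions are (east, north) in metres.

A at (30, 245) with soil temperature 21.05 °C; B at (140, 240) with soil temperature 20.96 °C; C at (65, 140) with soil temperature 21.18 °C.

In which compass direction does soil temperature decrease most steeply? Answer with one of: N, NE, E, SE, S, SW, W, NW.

Taking A as reference: B−A = (110, -5, -0.09); C−A = (35, -105, +0.13).
Solve a·Δx + b·Δy = ΔT: det = 110·(-105) − 35·(-5) = -11375.
∂T/∂x = [(-0.09)·(-105) − (+0.13)·(-5)] / -11375 = -0.0008879
∂T/∂y = [110·(+0.13) − 35·(-0.09)] / -11375 = -0.001534
Steepest decrease is along −∇f = (+0.0008879 E, +0.001534 N) → northeast.

NE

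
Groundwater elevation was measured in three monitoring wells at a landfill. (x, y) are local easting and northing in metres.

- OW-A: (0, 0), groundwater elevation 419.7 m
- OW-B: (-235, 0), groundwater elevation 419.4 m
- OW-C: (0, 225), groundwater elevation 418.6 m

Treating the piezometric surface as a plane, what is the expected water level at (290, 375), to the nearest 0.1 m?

418.2 m

∂h/∂x = (419.4 − 419.7) / (-235 − 0) = +0.001277
∂h/∂y = (418.6 − 419.7) / (225 − 0) = -0.004889
h(290, 375) = 419.7 + (+0.001277)·(290) + (-0.004889)·(375) = 419.7 +0.370 -1.833 = 418.237 m.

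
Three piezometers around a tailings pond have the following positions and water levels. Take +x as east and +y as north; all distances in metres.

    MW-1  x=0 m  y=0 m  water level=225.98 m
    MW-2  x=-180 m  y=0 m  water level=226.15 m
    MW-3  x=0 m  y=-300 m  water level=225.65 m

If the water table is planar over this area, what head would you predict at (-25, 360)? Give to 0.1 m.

226.4 m

∂h/∂x = (226.15 − 225.98) / (-180 − 0) = -0.0009444
∂h/∂y = (225.65 − 225.98) / (-300 − 0) = +0.001100
h(-25, 360) = 225.98 + (-0.0009444)·(-25) + (+0.001100)·(360) = 225.98 +0.024 +0.396 = 226.400 m.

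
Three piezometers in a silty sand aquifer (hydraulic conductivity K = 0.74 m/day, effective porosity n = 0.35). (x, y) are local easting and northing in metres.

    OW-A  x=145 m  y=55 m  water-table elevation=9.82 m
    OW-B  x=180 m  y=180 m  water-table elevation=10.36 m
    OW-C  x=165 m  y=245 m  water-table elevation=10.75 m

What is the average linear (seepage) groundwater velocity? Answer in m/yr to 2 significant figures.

With h = a·x + b·y + c and OW-A as origin, the differences give:
  35·a + 125·b = +0.54
  20·a + 190·b = +0.93
Eliminate b (×190 and ×125, subtract): 4150·a = -13.650 → a = ∂h/∂x = -0.003289
Back-substitute: b = ∂h/∂y = +0.005241.
|∇h| = √(-0.003289² + 0.005241²) = 0.006188
Seepage velocity v = K·i/n = 0.74 × 0.006188 / 0.35 = 0.01308 m/day = 4.777 m/yr.

4.8 m/yr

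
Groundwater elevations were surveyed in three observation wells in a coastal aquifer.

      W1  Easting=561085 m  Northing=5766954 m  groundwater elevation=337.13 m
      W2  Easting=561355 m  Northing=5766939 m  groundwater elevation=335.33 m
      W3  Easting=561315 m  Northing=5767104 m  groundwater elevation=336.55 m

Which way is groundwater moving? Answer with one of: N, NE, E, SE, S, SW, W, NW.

SE

Taking W1 as reference: W2−W1 = (270, -15, -1.80); W3−W1 = (230, 150, -0.58).
Solve a·Δx + b·Δy = Δh: det = 270·150 − 230·(-15) = 43950.
∂h/∂x = [(-1.80)·150 − (-0.58)·(-15)] / 43950 = -0.006341
∂h/∂y = [270·(-0.58) − 230·(-1.80)] / 43950 = +0.005857
Flow = −∇h = (+0.006341 east, -0.005857 north), which points southeast.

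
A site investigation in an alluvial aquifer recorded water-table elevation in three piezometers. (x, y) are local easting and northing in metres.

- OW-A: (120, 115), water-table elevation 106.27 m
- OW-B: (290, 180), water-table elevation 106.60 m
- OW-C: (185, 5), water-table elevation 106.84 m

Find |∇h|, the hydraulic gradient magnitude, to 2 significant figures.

0.0046

With h = a·x + b·y + c and OW-A as origin, the differences give:
  170·a + 65·b = +0.33
  65·a + (-110)·b = +0.57
Eliminate b (×(-110) and ×65, subtract): -22925·a = -73.350 → a = ∂h/∂x = +0.003200
Back-substitute: b = ∂h/∂y = -0.003291.
|∇h| = √(0.003200² + -0.003291²) = 0.00459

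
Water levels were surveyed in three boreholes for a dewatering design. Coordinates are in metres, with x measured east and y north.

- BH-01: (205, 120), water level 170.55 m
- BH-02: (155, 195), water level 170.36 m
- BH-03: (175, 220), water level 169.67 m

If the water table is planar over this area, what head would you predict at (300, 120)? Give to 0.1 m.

Taking BH-01 as reference: BH-02−BH-01 = (-50, 75, -0.19); BH-03−BH-01 = (-30, 100, -0.88).
Determinant of the coordinate differences = (-50)·100 − (-30)·75 = -2750.
∂h/∂x = [(-0.19)·100 − (-0.88)·75] / -2750 = -0.01709
∂h/∂y = [(-50)·(-0.88) − (-30)·(-0.19)] / -2750 = -0.01393
h(300, 120) = 170.55 + (-0.01709)·(95) + (-0.01393)·(0) = 170.55 -1.624 -0.000 = 168.926 m.

168.9 m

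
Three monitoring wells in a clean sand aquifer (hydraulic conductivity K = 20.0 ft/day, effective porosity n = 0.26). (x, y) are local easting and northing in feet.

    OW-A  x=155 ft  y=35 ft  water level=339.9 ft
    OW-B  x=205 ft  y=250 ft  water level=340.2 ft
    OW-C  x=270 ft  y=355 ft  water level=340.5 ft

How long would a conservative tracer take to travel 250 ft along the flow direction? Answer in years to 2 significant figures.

2.3 years

Taking OW-A as reference: OW-B−OW-A = (50, 215, +0.3); OW-C−OW-A = (115, 320, +0.6).
Solve a·Δx + b·Δy = Δh: det = 50·320 − 115·215 = -8725.
∂h/∂x = [(+0.3)·320 − (+0.6)·215] / -8725 = +0.003782
∂h/∂y = [50·(+0.6) − 115·(+0.3)] / -8725 = +0.0005158
|∇h| = √(0.003782² + 0.0005158²) = 0.003817
Seepage velocity v = K·i/n = 20.0 × 0.003817 / 0.26 = 0.2936 ft/day.
t = 250 / 0.2936 = 851.5 days = 2.33 years.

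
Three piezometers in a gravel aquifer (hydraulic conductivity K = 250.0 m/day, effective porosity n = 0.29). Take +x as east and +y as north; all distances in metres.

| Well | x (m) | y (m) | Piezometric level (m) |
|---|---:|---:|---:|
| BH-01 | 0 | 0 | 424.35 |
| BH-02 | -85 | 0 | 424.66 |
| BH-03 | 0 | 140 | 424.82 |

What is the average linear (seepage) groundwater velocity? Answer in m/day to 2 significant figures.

∂h/∂x = (424.66 − 424.35) / (-85 − 0) = -0.003647
∂h/∂y = (424.82 − 424.35) / (140 − 0) = +0.003357
|∇h| = √(-0.003647² + 0.003357²) = 0.004957
Seepage velocity v = K·i/n = 250.0 × 0.004957 / 0.29 = 4.273 m/day.

4.3 m/day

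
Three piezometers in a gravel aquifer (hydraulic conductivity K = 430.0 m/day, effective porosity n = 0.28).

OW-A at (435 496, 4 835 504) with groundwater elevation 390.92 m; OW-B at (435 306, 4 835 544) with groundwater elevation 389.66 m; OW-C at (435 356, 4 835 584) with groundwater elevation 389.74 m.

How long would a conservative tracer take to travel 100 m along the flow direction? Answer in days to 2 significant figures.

With h = a·x + b·y + c and OW-A as origin, the differences give:
  (-190)·a + 40·b = -1.26
  (-140)·a + 80·b = -1.18
Eliminate b (×80 and ×40, subtract): -9600·a = -53.600 → a = ∂h/∂x = +0.005583
Back-substitute: b = ∂h/∂y = -0.004979.
|∇h| = √(0.005583² + -0.004979²) = 0.007481
Seepage velocity v = K·i/n = 430.0 × 0.007481 / 0.28 = 11.49 m/day.
t = 100 / 11.49 = 8.703 days.

8.7 days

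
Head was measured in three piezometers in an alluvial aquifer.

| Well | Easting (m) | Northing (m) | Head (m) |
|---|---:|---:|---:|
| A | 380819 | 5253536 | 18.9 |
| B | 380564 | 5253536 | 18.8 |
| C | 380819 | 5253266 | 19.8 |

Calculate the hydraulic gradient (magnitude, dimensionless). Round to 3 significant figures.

∂h/∂x = (18.8 − 18.9) / (380564 − 380819) = +0.0003922
∂h/∂y = (19.8 − 18.9) / (5253266 − 5253536) = -0.003333
|∇h| = √(0.0003922² + -0.003333²) = 0.003356

0.00336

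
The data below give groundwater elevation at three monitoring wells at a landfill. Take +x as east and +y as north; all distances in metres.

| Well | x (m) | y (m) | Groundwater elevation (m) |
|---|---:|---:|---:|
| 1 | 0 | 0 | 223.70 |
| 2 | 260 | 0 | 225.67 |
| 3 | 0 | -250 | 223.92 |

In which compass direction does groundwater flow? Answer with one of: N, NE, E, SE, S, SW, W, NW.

∂h/∂x = (225.67 − 223.70) / (260 − 0) = +0.007577
∂h/∂y = (223.92 − 223.70) / (-250 − 0) = -0.0008800
Flow = −∇h = (-0.007577 east, +0.0008800 north), which points west.

W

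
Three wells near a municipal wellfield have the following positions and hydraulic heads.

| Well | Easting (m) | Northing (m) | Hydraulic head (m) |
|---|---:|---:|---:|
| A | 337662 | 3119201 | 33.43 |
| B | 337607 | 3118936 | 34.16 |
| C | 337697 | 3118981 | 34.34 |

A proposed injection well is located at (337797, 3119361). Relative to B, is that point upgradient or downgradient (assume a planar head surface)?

downgradient

Differences from A: to B (Δx, Δy, Δh) = (-55, -265, +0.73); to C = (35, -220, +0.91).
Determinant of the coordinate differences = (-55)·(-220) − 35·(-265) = 21375.
∂h/∂x = [(+0.73)·(-220) − (+0.91)·(-265)] / 21375 = +0.003768
∂h/∂y = [(-55)·(+0.91) − 35·(+0.73)] / 21375 = -0.003537
Head at (337797, 3119361) = 33.43 + (+0.003768)·(135) + (-0.003537)·(160) = 33.37 m.
That is lower than the 34.16 m at B, so the point is downgradient.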